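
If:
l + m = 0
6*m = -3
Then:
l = 1/2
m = -1/2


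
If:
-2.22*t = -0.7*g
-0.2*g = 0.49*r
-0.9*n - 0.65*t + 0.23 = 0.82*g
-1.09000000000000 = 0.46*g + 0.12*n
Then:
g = -3.47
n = 4.20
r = 1.41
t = -1.09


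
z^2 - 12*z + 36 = (z - 6)^2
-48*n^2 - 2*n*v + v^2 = (-8*n + v)*(6*n + v)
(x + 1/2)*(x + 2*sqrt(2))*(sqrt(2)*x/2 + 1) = sqrt(2)*x^3/2 + sqrt(2)*x^2/4 + 3*x^2 + 3*x/2 + 2*sqrt(2)*x + sqrt(2)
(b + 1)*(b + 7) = b^2 + 8*b + 7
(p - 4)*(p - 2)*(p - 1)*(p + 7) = p^4 - 35*p^2 + 90*p - 56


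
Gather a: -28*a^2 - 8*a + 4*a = -28*a^2 - 4*a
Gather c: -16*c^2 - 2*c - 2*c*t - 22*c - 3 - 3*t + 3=-16*c^2 + c*(-2*t - 24) - 3*t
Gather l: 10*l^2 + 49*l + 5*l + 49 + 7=10*l^2 + 54*l + 56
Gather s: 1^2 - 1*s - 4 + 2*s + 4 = s + 1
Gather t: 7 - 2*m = 7 - 2*m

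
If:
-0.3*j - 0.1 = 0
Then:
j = -0.33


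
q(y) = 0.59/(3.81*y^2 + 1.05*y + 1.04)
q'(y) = 0.59*(-7.62*y - 1.05)/(3.81*y^2 + 1.05*y + 1.04)^2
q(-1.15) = 0.12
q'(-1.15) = 0.19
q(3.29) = 0.01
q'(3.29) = -0.01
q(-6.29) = 0.00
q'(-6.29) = 0.00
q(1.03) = 0.10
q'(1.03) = -0.14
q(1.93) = 0.03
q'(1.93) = -0.03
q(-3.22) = 0.02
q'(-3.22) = 0.01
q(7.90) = 0.00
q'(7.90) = -0.00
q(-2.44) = 0.03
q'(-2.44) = 0.02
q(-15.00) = 0.00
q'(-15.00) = 0.00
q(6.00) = 0.00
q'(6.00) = -0.00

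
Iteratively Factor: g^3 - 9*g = (g - 3)*(g^2 + 3*g) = g*(g - 3)*(g + 3)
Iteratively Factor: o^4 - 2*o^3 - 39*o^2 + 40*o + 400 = (o - 5)*(o^3 + 3*o^2 - 24*o - 80) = (o - 5)*(o + 4)*(o^2 - o - 20) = (o - 5)*(o + 4)^2*(o - 5)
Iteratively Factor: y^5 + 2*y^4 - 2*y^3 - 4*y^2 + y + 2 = (y + 1)*(y^4 + y^3 - 3*y^2 - y + 2) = (y - 1)*(y + 1)*(y^3 + 2*y^2 - y - 2) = (y - 1)^2*(y + 1)*(y^2 + 3*y + 2) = (y - 1)^2*(y + 1)^2*(y + 2)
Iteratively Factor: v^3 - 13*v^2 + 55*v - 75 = (v - 5)*(v^2 - 8*v + 15) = (v - 5)*(v - 3)*(v - 5)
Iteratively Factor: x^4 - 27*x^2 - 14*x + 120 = (x - 5)*(x^3 + 5*x^2 - 2*x - 24) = (x - 5)*(x + 4)*(x^2 + x - 6) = (x - 5)*(x + 3)*(x + 4)*(x - 2)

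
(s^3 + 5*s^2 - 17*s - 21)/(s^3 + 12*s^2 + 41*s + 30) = (s^2 + 4*s - 21)/(s^2 + 11*s + 30)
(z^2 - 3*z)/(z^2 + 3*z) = (z - 3)/(z + 3)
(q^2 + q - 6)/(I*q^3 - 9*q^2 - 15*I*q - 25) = (-q^2 - q + 6)/(-I*q^3 + 9*q^2 + 15*I*q + 25)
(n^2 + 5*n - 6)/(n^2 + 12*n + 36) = (n - 1)/(n + 6)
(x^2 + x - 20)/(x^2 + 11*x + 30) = (x - 4)/(x + 6)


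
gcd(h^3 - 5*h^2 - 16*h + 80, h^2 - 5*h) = h - 5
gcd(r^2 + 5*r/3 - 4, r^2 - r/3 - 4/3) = r - 4/3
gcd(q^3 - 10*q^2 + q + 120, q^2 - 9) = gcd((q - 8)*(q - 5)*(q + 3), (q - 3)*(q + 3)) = q + 3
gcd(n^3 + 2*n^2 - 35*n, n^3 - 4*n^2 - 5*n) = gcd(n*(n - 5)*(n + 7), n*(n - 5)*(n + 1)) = n^2 - 5*n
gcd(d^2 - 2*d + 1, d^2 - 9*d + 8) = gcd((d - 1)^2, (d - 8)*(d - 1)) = d - 1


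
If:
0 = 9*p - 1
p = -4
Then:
No Solution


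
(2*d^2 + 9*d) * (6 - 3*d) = -6*d^3 - 15*d^2 + 54*d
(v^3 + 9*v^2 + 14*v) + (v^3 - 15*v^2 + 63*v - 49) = 2*v^3 - 6*v^2 + 77*v - 49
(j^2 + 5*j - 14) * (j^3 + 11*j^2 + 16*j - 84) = j^5 + 16*j^4 + 57*j^3 - 158*j^2 - 644*j + 1176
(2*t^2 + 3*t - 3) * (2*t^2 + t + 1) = 4*t^4 + 8*t^3 - t^2 - 3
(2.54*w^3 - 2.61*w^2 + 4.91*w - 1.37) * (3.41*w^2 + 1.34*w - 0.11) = 8.6614*w^5 - 5.4965*w^4 + 12.9663*w^3 + 2.1948*w^2 - 2.3759*w + 0.1507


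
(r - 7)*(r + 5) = r^2 - 2*r - 35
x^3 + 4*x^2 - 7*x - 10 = (x - 2)*(x + 1)*(x + 5)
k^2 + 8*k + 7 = (k + 1)*(k + 7)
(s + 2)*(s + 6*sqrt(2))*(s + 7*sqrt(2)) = s^3 + 2*s^2 + 13*sqrt(2)*s^2 + 26*sqrt(2)*s + 84*s + 168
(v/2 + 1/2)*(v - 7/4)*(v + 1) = v^3/2 + v^2/8 - 5*v/4 - 7/8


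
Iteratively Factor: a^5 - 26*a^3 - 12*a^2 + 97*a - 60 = (a + 3)*(a^4 - 3*a^3 - 17*a^2 + 39*a - 20) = (a - 1)*(a + 3)*(a^3 - 2*a^2 - 19*a + 20) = (a - 1)^2*(a + 3)*(a^2 - a - 20) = (a - 5)*(a - 1)^2*(a + 3)*(a + 4)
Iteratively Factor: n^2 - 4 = (n + 2)*(n - 2)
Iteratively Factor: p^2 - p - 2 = (p + 1)*(p - 2)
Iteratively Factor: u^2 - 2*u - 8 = (u - 4)*(u + 2)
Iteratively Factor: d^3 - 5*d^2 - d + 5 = (d - 1)*(d^2 - 4*d - 5) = (d - 1)*(d + 1)*(d - 5)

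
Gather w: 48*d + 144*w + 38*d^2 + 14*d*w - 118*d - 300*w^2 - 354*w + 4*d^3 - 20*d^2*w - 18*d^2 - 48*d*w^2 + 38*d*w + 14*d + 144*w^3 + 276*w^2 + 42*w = 4*d^3 + 20*d^2 - 56*d + 144*w^3 + w^2*(-48*d - 24) + w*(-20*d^2 + 52*d - 168)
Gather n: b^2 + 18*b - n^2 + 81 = b^2 + 18*b - n^2 + 81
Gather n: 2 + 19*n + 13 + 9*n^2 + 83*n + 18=9*n^2 + 102*n + 33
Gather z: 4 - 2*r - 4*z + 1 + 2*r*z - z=-2*r + z*(2*r - 5) + 5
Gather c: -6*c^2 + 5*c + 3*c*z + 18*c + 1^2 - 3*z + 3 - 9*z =-6*c^2 + c*(3*z + 23) - 12*z + 4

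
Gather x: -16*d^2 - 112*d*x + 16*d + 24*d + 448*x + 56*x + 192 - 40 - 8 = -16*d^2 + 40*d + x*(504 - 112*d) + 144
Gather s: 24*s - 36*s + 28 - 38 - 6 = -12*s - 16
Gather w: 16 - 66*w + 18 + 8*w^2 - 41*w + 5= 8*w^2 - 107*w + 39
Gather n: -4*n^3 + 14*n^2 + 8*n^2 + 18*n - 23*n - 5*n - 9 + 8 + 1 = -4*n^3 + 22*n^2 - 10*n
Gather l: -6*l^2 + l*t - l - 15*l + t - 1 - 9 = -6*l^2 + l*(t - 16) + t - 10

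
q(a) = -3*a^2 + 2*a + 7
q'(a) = 2 - 6*a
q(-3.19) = -29.91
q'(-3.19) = 21.14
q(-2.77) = -21.56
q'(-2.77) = 18.62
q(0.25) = 7.31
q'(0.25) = 0.50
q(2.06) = -1.61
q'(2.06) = -10.36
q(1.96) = -0.60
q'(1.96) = -9.76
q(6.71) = -114.65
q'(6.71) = -38.26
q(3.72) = -27.08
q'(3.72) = -20.32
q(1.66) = 2.05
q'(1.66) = -7.96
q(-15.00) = -698.00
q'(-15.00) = 92.00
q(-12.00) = -449.00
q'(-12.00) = 74.00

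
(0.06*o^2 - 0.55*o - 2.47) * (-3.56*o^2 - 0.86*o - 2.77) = -0.2136*o^4 + 1.9064*o^3 + 9.1*o^2 + 3.6477*o + 6.8419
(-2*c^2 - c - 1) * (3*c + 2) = -6*c^3 - 7*c^2 - 5*c - 2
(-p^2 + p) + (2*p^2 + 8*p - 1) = p^2 + 9*p - 1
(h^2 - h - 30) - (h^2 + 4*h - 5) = -5*h - 25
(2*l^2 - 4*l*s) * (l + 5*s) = 2*l^3 + 6*l^2*s - 20*l*s^2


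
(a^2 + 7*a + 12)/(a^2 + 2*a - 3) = (a + 4)/(a - 1)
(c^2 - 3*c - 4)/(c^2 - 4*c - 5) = (c - 4)/(c - 5)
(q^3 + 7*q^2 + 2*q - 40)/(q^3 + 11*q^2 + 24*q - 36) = (q^3 + 7*q^2 + 2*q - 40)/(q^3 + 11*q^2 + 24*q - 36)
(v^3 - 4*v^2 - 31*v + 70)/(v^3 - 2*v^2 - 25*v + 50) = (v - 7)/(v - 5)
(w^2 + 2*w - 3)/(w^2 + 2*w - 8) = (w^2 + 2*w - 3)/(w^2 + 2*w - 8)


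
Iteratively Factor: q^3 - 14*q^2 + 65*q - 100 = (q - 4)*(q^2 - 10*q + 25) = (q - 5)*(q - 4)*(q - 5)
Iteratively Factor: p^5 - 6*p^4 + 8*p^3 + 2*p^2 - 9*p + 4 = (p - 1)*(p^4 - 5*p^3 + 3*p^2 + 5*p - 4) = (p - 4)*(p - 1)*(p^3 - p^2 - p + 1) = (p - 4)*(p - 1)^2*(p^2 - 1) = (p - 4)*(p - 1)^2*(p + 1)*(p - 1)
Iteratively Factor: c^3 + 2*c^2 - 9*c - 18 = (c - 3)*(c^2 + 5*c + 6) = (c - 3)*(c + 3)*(c + 2)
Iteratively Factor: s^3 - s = (s + 1)*(s^2 - s) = (s - 1)*(s + 1)*(s)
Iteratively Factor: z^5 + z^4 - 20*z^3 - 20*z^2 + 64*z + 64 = (z + 4)*(z^4 - 3*z^3 - 8*z^2 + 12*z + 16) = (z + 2)*(z + 4)*(z^3 - 5*z^2 + 2*z + 8) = (z - 4)*(z + 2)*(z + 4)*(z^2 - z - 2) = (z - 4)*(z - 2)*(z + 2)*(z + 4)*(z + 1)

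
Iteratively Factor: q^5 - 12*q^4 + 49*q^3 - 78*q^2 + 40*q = (q - 1)*(q^4 - 11*q^3 + 38*q^2 - 40*q) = (q - 5)*(q - 1)*(q^3 - 6*q^2 + 8*q) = (q - 5)*(q - 4)*(q - 1)*(q^2 - 2*q) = (q - 5)*(q - 4)*(q - 2)*(q - 1)*(q)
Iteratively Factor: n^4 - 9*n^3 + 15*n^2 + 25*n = (n - 5)*(n^3 - 4*n^2 - 5*n) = (n - 5)*(n + 1)*(n^2 - 5*n) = n*(n - 5)*(n + 1)*(n - 5)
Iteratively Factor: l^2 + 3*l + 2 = (l + 1)*(l + 2)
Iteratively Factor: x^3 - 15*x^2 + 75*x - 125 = (x - 5)*(x^2 - 10*x + 25) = (x - 5)^2*(x - 5)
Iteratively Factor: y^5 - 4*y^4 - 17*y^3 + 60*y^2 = (y - 3)*(y^4 - y^3 - 20*y^2) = (y - 3)*(y + 4)*(y^3 - 5*y^2) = y*(y - 3)*(y + 4)*(y^2 - 5*y) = y*(y - 5)*(y - 3)*(y + 4)*(y)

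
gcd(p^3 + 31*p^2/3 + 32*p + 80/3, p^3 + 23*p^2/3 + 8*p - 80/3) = p^2 + 9*p + 20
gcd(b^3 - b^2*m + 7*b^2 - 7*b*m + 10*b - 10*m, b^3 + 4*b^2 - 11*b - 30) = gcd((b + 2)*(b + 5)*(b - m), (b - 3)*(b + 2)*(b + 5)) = b^2 + 7*b + 10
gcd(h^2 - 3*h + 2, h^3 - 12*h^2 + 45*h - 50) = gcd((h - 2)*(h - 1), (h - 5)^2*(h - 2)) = h - 2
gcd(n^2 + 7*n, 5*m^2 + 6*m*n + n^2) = 1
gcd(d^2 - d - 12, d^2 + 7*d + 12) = d + 3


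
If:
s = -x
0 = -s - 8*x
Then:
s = 0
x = 0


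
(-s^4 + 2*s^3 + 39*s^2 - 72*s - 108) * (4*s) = -4*s^5 + 8*s^4 + 156*s^3 - 288*s^2 - 432*s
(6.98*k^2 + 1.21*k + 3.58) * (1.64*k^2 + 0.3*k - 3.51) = 11.4472*k^4 + 4.0784*k^3 - 18.2656*k^2 - 3.1731*k - 12.5658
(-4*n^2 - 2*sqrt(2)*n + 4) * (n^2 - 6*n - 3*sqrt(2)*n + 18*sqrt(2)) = -4*n^4 + 10*sqrt(2)*n^3 + 24*n^3 - 60*sqrt(2)*n^2 + 16*n^2 - 96*n - 12*sqrt(2)*n + 72*sqrt(2)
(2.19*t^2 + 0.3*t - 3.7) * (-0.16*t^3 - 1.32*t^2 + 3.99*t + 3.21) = -0.3504*t^5 - 2.9388*t^4 + 8.9341*t^3 + 13.1109*t^2 - 13.8*t - 11.877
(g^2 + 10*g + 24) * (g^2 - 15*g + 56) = g^4 - 5*g^3 - 70*g^2 + 200*g + 1344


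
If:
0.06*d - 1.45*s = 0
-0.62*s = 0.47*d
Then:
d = 0.00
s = 0.00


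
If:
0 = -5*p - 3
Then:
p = -3/5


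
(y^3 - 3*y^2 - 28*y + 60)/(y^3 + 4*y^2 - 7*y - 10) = (y - 6)/(y + 1)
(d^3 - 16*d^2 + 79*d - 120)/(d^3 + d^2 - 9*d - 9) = (d^2 - 13*d + 40)/(d^2 + 4*d + 3)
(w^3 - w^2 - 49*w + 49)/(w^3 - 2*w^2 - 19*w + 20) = (w^2 - 49)/(w^2 - w - 20)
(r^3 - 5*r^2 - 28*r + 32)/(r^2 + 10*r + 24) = (r^2 - 9*r + 8)/(r + 6)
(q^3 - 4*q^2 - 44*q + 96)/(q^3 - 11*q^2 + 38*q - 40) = (q^2 - 2*q - 48)/(q^2 - 9*q + 20)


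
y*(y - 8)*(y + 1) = y^3 - 7*y^2 - 8*y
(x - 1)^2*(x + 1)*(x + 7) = x^4 + 6*x^3 - 8*x^2 - 6*x + 7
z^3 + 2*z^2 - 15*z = z*(z - 3)*(z + 5)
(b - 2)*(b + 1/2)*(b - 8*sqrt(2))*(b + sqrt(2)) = b^4 - 7*sqrt(2)*b^3 - 3*b^3/2 - 17*b^2 + 21*sqrt(2)*b^2/2 + 7*sqrt(2)*b + 24*b + 16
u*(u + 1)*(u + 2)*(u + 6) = u^4 + 9*u^3 + 20*u^2 + 12*u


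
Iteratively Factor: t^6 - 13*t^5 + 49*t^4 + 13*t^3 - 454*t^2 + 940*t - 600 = (t + 3)*(t^5 - 16*t^4 + 97*t^3 - 278*t^2 + 380*t - 200) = (t - 2)*(t + 3)*(t^4 - 14*t^3 + 69*t^2 - 140*t + 100) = (t - 5)*(t - 2)*(t + 3)*(t^3 - 9*t^2 + 24*t - 20) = (t - 5)*(t - 2)^2*(t + 3)*(t^2 - 7*t + 10) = (t - 5)^2*(t - 2)^2*(t + 3)*(t - 2)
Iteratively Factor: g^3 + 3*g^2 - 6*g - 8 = (g + 4)*(g^2 - g - 2) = (g - 2)*(g + 4)*(g + 1)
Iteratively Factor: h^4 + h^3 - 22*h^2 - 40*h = (h - 5)*(h^3 + 6*h^2 + 8*h) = (h - 5)*(h + 2)*(h^2 + 4*h) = (h - 5)*(h + 2)*(h + 4)*(h)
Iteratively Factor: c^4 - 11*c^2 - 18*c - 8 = (c + 1)*(c^3 - c^2 - 10*c - 8) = (c - 4)*(c + 1)*(c^2 + 3*c + 2) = (c - 4)*(c + 1)*(c + 2)*(c + 1)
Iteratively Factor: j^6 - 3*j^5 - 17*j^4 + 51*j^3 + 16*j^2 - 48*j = (j + 4)*(j^5 - 7*j^4 + 11*j^3 + 7*j^2 - 12*j) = (j - 4)*(j + 4)*(j^4 - 3*j^3 - j^2 + 3*j) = (j - 4)*(j - 3)*(j + 4)*(j^3 - j) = (j - 4)*(j - 3)*(j - 1)*(j + 4)*(j^2 + j) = j*(j - 4)*(j - 3)*(j - 1)*(j + 4)*(j + 1)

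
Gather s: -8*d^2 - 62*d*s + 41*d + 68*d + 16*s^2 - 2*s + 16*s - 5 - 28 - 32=-8*d^2 + 109*d + 16*s^2 + s*(14 - 62*d) - 65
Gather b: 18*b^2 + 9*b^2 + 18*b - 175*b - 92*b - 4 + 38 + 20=27*b^2 - 249*b + 54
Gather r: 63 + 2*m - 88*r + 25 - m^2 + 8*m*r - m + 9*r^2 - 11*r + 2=-m^2 + m + 9*r^2 + r*(8*m - 99) + 90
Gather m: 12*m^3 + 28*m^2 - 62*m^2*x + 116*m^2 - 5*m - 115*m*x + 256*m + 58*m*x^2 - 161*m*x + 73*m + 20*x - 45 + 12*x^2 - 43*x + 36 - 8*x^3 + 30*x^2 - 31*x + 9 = 12*m^3 + m^2*(144 - 62*x) + m*(58*x^2 - 276*x + 324) - 8*x^3 + 42*x^2 - 54*x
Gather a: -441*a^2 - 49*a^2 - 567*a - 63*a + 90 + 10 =-490*a^2 - 630*a + 100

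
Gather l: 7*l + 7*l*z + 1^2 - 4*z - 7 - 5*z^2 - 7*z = l*(7*z + 7) - 5*z^2 - 11*z - 6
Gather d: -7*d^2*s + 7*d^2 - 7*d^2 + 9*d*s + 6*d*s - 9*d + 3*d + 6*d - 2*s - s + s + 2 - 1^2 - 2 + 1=-7*d^2*s + 15*d*s - 2*s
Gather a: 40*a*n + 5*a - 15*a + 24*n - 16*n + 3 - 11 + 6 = a*(40*n - 10) + 8*n - 2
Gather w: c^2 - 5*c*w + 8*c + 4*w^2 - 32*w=c^2 + 8*c + 4*w^2 + w*(-5*c - 32)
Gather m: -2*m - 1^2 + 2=1 - 2*m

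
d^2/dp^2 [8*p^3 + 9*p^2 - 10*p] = 48*p + 18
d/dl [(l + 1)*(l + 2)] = 2*l + 3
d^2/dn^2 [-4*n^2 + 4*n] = -8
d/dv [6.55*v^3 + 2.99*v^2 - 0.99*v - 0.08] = 19.65*v^2 + 5.98*v - 0.99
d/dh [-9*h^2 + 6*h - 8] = 6 - 18*h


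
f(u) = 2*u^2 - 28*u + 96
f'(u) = 4*u - 28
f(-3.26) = 208.54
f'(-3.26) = -41.04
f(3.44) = 23.35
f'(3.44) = -14.24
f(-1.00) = 126.00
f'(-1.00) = -32.00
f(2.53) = 37.96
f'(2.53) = -17.88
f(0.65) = 78.64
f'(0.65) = -25.40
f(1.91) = 49.82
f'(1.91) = -20.36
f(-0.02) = 96.56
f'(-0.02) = -28.08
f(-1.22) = 133.14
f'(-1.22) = -32.88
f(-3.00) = 198.00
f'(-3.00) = -40.00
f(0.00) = 96.00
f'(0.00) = -28.00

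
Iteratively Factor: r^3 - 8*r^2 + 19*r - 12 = (r - 1)*(r^2 - 7*r + 12) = (r - 4)*(r - 1)*(r - 3)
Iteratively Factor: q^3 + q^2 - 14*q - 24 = (q + 3)*(q^2 - 2*q - 8) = (q + 2)*(q + 3)*(q - 4)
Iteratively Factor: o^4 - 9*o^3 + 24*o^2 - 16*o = (o - 4)*(o^3 - 5*o^2 + 4*o) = (o - 4)^2*(o^2 - o) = o*(o - 4)^2*(o - 1)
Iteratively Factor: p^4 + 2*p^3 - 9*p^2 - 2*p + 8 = (p + 4)*(p^3 - 2*p^2 - p + 2) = (p + 1)*(p + 4)*(p^2 - 3*p + 2) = (p - 2)*(p + 1)*(p + 4)*(p - 1)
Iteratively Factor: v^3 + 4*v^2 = (v)*(v^2 + 4*v) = v^2*(v + 4)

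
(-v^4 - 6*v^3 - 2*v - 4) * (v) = -v^5 - 6*v^4 - 2*v^2 - 4*v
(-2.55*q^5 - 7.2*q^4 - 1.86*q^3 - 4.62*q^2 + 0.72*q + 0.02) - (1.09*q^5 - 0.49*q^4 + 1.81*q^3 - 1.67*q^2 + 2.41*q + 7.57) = -3.64*q^5 - 6.71*q^4 - 3.67*q^3 - 2.95*q^2 - 1.69*q - 7.55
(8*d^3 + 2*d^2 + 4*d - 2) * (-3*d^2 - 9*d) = -24*d^5 - 78*d^4 - 30*d^3 - 30*d^2 + 18*d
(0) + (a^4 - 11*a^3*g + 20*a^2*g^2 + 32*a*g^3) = a^4 - 11*a^3*g + 20*a^2*g^2 + 32*a*g^3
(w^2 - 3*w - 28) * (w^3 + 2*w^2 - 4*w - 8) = w^5 - w^4 - 38*w^3 - 52*w^2 + 136*w + 224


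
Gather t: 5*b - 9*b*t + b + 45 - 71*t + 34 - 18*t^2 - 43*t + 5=6*b - 18*t^2 + t*(-9*b - 114) + 84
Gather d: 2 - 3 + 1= 0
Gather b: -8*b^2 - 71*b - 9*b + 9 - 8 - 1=-8*b^2 - 80*b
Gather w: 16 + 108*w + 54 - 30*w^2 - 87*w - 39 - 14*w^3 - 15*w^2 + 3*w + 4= -14*w^3 - 45*w^2 + 24*w + 35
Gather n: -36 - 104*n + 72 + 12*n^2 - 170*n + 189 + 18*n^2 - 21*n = 30*n^2 - 295*n + 225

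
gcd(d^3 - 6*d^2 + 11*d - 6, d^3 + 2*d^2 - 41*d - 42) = 1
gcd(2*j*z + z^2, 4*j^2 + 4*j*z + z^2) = 2*j + z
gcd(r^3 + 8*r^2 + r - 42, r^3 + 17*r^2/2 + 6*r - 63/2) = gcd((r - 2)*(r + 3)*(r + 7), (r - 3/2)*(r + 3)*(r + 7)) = r^2 + 10*r + 21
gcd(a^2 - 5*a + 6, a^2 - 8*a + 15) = a - 3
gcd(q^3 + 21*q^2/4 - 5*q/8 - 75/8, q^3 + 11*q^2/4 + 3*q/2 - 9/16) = q + 3/2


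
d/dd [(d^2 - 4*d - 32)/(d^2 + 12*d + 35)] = 2*(8*d^2 + 67*d + 122)/(d^4 + 24*d^3 + 214*d^2 + 840*d + 1225)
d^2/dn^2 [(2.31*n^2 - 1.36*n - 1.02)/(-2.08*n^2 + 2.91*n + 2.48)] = (-16.196128*n^3 - 45.017856*n^2 + 5.049408*n - 20.246484)/(8.998912*n^6 - 37.769472*n^5 + 20.652528*n^4 + 65.423493*n^3 - 24.624168*n^2 - 53.692992*n - 15.252992)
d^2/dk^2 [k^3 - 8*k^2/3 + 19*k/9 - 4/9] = 6*k - 16/3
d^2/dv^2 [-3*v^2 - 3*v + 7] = -6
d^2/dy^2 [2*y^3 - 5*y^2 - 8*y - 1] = 12*y - 10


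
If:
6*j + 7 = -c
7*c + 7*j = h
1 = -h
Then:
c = 43/35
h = -1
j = -48/35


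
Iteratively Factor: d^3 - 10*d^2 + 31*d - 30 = (d - 5)*(d^2 - 5*d + 6) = (d - 5)*(d - 3)*(d - 2)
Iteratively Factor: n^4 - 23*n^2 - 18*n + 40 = (n - 5)*(n^3 + 5*n^2 + 2*n - 8) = (n - 5)*(n + 4)*(n^2 + n - 2) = (n - 5)*(n - 1)*(n + 4)*(n + 2)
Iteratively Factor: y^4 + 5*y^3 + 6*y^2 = (y + 3)*(y^3 + 2*y^2) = y*(y + 3)*(y^2 + 2*y) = y^2*(y + 3)*(y + 2)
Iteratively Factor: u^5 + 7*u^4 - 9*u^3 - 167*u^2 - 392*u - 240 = (u + 4)*(u^4 + 3*u^3 - 21*u^2 - 83*u - 60) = (u + 1)*(u + 4)*(u^3 + 2*u^2 - 23*u - 60) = (u - 5)*(u + 1)*(u + 4)*(u^2 + 7*u + 12) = (u - 5)*(u + 1)*(u + 3)*(u + 4)*(u + 4)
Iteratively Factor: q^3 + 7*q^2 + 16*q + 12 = (q + 2)*(q^2 + 5*q + 6) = (q + 2)^2*(q + 3)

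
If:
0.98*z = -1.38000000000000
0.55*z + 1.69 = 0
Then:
No Solution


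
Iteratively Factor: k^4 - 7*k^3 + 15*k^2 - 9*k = (k)*(k^3 - 7*k^2 + 15*k - 9) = k*(k - 1)*(k^2 - 6*k + 9) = k*(k - 3)*(k - 1)*(k - 3)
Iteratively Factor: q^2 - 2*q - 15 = (q - 5)*(q + 3)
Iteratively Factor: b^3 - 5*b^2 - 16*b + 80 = (b - 4)*(b^2 - b - 20) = (b - 4)*(b + 4)*(b - 5)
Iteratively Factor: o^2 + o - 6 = (o + 3)*(o - 2)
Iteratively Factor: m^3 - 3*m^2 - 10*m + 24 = (m - 2)*(m^2 - m - 12) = (m - 2)*(m + 3)*(m - 4)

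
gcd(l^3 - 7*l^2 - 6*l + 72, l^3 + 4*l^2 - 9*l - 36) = l + 3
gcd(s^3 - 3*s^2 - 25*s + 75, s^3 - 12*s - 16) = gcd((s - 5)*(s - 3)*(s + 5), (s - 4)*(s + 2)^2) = 1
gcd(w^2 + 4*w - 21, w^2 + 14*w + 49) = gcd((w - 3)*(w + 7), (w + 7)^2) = w + 7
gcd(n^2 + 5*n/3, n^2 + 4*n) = n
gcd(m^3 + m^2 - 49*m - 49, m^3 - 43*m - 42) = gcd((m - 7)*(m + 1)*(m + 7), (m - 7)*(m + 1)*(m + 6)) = m^2 - 6*m - 7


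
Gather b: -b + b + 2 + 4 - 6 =0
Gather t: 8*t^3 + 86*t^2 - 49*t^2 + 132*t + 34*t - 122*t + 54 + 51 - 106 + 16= 8*t^3 + 37*t^2 + 44*t + 15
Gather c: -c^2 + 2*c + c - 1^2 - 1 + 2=-c^2 + 3*c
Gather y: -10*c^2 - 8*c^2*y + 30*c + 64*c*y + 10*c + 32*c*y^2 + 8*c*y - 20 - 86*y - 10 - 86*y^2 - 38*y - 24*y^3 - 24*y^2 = -10*c^2 + 40*c - 24*y^3 + y^2*(32*c - 110) + y*(-8*c^2 + 72*c - 124) - 30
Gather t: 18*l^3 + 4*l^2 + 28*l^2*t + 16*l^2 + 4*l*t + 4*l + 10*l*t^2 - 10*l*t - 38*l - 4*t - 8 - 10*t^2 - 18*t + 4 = 18*l^3 + 20*l^2 - 34*l + t^2*(10*l - 10) + t*(28*l^2 - 6*l - 22) - 4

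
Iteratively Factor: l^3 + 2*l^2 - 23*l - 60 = (l + 4)*(l^2 - 2*l - 15) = (l + 3)*(l + 4)*(l - 5)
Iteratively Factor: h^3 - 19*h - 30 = (h + 3)*(h^2 - 3*h - 10) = (h + 2)*(h + 3)*(h - 5)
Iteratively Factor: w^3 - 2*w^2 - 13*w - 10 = (w + 1)*(w^2 - 3*w - 10) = (w - 5)*(w + 1)*(w + 2)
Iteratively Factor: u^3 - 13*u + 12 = (u - 1)*(u^2 + u - 12) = (u - 1)*(u + 4)*(u - 3)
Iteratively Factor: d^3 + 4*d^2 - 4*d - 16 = (d + 2)*(d^2 + 2*d - 8) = (d + 2)*(d + 4)*(d - 2)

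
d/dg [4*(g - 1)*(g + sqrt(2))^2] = 4*(g + sqrt(2))*(3*g - 2 + sqrt(2))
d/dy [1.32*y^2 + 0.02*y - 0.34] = 2.64*y + 0.02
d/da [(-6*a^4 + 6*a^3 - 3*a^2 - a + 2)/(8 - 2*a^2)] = (12*a^5 - 6*a^4 - 96*a^3 + 71*a^2 - 20*a - 4)/(2*(a^4 - 8*a^2 + 16))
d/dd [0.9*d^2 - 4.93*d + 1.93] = 1.8*d - 4.93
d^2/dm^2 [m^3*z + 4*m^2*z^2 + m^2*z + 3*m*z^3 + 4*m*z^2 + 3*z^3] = 2*z*(3*m + 4*z + 1)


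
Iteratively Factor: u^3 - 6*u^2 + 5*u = (u)*(u^2 - 6*u + 5) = u*(u - 5)*(u - 1)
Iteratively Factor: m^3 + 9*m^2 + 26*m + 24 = (m + 3)*(m^2 + 6*m + 8) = (m + 3)*(m + 4)*(m + 2)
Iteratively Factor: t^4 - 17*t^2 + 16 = (t - 4)*(t^3 + 4*t^2 - t - 4) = (t - 4)*(t + 4)*(t^2 - 1) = (t - 4)*(t - 1)*(t + 4)*(t + 1)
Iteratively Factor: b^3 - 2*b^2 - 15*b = (b)*(b^2 - 2*b - 15) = b*(b - 5)*(b + 3)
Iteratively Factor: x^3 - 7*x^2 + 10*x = (x - 2)*(x^2 - 5*x) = x*(x - 2)*(x - 5)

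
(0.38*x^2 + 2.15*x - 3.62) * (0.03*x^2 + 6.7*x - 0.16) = 0.0114*x^4 + 2.6105*x^3 + 14.2356*x^2 - 24.598*x + 0.5792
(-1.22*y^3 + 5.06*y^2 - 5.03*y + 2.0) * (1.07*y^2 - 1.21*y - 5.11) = -1.3054*y^5 + 6.8904*y^4 - 5.2705*y^3 - 17.6303*y^2 + 23.2833*y - 10.22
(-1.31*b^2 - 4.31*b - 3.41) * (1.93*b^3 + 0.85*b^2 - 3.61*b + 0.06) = -2.5283*b^5 - 9.4318*b^4 - 5.5157*b^3 + 12.582*b^2 + 12.0515*b - 0.2046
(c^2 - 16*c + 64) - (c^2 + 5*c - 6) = 70 - 21*c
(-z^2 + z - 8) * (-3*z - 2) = 3*z^3 - z^2 + 22*z + 16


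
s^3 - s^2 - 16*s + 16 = (s - 4)*(s - 1)*(s + 4)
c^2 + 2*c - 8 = (c - 2)*(c + 4)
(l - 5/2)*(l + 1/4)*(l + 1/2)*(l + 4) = l^4 + 9*l^3/4 - 35*l^2/4 - 117*l/16 - 5/4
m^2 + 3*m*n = m*(m + 3*n)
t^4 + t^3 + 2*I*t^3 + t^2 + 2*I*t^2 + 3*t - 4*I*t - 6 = (t - 1)*(t + 2)*(t - I)*(t + 3*I)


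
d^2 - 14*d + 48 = (d - 8)*(d - 6)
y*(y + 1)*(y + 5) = y^3 + 6*y^2 + 5*y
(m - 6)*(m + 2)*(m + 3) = m^3 - m^2 - 24*m - 36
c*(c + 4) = c^2 + 4*c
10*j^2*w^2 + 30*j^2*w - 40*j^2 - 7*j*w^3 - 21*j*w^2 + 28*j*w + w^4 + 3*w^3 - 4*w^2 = (-5*j + w)*(-2*j + w)*(w - 1)*(w + 4)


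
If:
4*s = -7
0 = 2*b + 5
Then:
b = -5/2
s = -7/4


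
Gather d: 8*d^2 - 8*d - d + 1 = 8*d^2 - 9*d + 1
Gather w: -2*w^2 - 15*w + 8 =-2*w^2 - 15*w + 8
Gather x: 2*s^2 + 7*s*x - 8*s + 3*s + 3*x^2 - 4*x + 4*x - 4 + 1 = 2*s^2 + 7*s*x - 5*s + 3*x^2 - 3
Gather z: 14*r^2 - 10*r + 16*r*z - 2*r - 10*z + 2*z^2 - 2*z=14*r^2 - 12*r + 2*z^2 + z*(16*r - 12)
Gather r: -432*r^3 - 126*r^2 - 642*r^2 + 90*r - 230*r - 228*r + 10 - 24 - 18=-432*r^3 - 768*r^2 - 368*r - 32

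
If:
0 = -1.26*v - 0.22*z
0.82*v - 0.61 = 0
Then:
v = 0.74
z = -4.26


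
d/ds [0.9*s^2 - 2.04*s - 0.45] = 1.8*s - 2.04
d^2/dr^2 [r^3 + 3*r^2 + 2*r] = 6*r + 6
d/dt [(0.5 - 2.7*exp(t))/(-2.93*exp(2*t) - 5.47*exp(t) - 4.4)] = (-7.911*exp(2*t) + 2.93*exp(t) + 14.615)*exp(t)/(8.5849*exp(4*t) + 32.0542*exp(3*t) + 55.7049*exp(2*t) + 48.136*exp(t) + 19.36)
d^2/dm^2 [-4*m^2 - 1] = -8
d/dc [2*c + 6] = 2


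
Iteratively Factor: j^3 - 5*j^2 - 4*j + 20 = (j - 2)*(j^2 - 3*j - 10) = (j - 2)*(j + 2)*(j - 5)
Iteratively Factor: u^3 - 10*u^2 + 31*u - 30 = (u - 2)*(u^2 - 8*u + 15) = (u - 5)*(u - 2)*(u - 3)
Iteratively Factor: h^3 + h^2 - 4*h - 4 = (h - 2)*(h^2 + 3*h + 2) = (h - 2)*(h + 2)*(h + 1)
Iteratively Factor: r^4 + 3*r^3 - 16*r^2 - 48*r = (r + 3)*(r^3 - 16*r) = (r + 3)*(r + 4)*(r^2 - 4*r) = r*(r + 3)*(r + 4)*(r - 4)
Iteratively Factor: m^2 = (m)*(m)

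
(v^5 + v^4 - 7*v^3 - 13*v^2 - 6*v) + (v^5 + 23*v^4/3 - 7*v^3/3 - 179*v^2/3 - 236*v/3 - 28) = 2*v^5 + 26*v^4/3 - 28*v^3/3 - 218*v^2/3 - 254*v/3 - 28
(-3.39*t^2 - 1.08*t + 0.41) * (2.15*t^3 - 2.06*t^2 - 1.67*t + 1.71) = -7.2885*t^5 + 4.6614*t^4 + 8.7676*t^3 - 4.8379*t^2 - 2.5315*t + 0.7011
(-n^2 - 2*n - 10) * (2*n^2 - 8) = -2*n^4 - 4*n^3 - 12*n^2 + 16*n + 80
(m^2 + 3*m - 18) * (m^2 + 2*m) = m^4 + 5*m^3 - 12*m^2 - 36*m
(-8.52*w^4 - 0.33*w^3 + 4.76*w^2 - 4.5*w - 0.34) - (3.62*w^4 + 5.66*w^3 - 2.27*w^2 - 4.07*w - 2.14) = -12.14*w^4 - 5.99*w^3 + 7.03*w^2 - 0.43*w + 1.8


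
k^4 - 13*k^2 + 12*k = k*(k - 3)*(k - 1)*(k + 4)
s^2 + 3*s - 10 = (s - 2)*(s + 5)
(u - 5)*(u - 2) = u^2 - 7*u + 10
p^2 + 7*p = p*(p + 7)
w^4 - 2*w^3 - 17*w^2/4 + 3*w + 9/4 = (w - 3)*(w - 1)*(w + 1/2)*(w + 3/2)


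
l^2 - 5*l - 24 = (l - 8)*(l + 3)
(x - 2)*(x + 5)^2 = x^3 + 8*x^2 + 5*x - 50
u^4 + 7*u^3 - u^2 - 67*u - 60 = (u - 3)*(u + 1)*(u + 4)*(u + 5)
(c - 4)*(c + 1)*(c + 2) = c^3 - c^2 - 10*c - 8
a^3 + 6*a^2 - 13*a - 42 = (a - 3)*(a + 2)*(a + 7)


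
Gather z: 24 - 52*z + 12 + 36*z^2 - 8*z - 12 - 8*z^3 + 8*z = -8*z^3 + 36*z^2 - 52*z + 24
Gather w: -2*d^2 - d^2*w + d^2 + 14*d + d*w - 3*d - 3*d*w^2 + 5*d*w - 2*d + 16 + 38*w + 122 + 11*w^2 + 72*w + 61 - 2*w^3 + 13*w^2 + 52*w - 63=-d^2 + 9*d - 2*w^3 + w^2*(24 - 3*d) + w*(-d^2 + 6*d + 162) + 136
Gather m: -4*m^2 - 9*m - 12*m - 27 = -4*m^2 - 21*m - 27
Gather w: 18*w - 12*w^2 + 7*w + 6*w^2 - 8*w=-6*w^2 + 17*w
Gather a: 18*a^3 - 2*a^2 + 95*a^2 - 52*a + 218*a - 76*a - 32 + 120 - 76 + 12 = 18*a^3 + 93*a^2 + 90*a + 24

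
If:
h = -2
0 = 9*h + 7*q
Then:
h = -2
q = 18/7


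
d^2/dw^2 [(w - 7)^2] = 2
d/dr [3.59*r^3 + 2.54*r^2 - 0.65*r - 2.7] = 10.77*r^2 + 5.08*r - 0.65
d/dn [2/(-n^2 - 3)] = 4*n/(n^2 + 3)^2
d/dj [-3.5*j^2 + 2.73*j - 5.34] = 2.73 - 7.0*j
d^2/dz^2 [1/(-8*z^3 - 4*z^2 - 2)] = 2*(-8*z^2*(3*z + 1)^2 + (6*z + 1)*(4*z^3 + 2*z^2 + 1))/(4*z^3 + 2*z^2 + 1)^3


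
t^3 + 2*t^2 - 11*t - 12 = (t - 3)*(t + 1)*(t + 4)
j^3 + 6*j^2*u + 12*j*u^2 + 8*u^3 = (j + 2*u)^3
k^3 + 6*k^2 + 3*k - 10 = (k - 1)*(k + 2)*(k + 5)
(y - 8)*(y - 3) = y^2 - 11*y + 24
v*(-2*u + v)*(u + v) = -2*u^2*v - u*v^2 + v^3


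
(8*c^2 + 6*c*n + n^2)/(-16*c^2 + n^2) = (-2*c - n)/(4*c - n)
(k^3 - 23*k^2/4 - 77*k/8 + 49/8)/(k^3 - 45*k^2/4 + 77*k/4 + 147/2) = (k - 1/2)/(k - 6)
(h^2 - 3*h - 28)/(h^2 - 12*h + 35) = (h + 4)/(h - 5)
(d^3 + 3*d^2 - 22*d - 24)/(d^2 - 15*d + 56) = (d^3 + 3*d^2 - 22*d - 24)/(d^2 - 15*d + 56)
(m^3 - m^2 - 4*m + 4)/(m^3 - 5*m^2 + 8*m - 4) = (m + 2)/(m - 2)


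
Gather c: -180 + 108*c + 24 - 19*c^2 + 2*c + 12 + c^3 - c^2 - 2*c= c^3 - 20*c^2 + 108*c - 144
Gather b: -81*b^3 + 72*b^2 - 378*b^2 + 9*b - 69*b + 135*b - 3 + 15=-81*b^3 - 306*b^2 + 75*b + 12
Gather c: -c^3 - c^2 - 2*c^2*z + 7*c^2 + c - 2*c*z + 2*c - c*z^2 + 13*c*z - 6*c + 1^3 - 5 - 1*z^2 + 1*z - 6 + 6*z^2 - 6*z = -c^3 + c^2*(6 - 2*z) + c*(-z^2 + 11*z - 3) + 5*z^2 - 5*z - 10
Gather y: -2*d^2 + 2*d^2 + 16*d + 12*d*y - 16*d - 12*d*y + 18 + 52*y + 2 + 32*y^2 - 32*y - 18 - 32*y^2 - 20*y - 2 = 0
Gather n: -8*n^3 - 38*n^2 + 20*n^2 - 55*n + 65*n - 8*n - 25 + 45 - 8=-8*n^3 - 18*n^2 + 2*n + 12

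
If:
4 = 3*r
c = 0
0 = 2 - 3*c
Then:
No Solution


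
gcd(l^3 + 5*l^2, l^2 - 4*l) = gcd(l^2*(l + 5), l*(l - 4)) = l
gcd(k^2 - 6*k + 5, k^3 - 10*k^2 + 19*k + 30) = k - 5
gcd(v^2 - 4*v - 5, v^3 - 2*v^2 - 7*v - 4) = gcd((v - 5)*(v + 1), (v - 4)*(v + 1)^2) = v + 1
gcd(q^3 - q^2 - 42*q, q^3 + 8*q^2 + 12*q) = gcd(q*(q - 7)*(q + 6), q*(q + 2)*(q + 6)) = q^2 + 6*q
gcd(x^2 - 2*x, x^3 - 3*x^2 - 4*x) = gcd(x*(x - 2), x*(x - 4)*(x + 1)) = x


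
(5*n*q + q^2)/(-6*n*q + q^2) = (5*n + q)/(-6*n + q)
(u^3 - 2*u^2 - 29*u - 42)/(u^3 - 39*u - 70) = (u + 3)/(u + 5)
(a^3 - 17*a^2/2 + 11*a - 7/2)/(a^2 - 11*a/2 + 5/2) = (a^2 - 8*a + 7)/(a - 5)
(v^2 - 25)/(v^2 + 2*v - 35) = (v + 5)/(v + 7)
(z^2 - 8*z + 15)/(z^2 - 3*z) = (z - 5)/z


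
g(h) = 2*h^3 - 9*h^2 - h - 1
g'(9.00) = 323.00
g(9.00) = 719.00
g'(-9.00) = 647.00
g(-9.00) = -2179.00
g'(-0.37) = 6.48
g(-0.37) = -1.96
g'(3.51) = 9.74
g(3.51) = -28.90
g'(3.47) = 8.79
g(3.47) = -29.27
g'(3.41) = 7.39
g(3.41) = -29.76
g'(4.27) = 31.54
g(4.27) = -13.66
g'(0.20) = -4.36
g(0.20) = -1.54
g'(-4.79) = 222.88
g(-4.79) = -422.51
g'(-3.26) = 121.45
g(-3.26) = -162.68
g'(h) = 6*h^2 - 18*h - 1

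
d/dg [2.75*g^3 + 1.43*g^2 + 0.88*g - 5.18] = 8.25*g^2 + 2.86*g + 0.88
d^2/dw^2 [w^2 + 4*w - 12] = 2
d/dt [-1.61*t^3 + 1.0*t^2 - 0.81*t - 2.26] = -4.83*t^2 + 2.0*t - 0.81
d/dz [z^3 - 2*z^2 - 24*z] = 3*z^2 - 4*z - 24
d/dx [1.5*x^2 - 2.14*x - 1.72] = 3.0*x - 2.14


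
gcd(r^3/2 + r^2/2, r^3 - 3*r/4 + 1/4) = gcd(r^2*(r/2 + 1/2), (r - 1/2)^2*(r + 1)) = r + 1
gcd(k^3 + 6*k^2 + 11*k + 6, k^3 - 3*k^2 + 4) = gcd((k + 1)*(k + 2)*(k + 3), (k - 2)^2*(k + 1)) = k + 1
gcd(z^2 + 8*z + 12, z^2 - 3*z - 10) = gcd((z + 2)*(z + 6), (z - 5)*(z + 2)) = z + 2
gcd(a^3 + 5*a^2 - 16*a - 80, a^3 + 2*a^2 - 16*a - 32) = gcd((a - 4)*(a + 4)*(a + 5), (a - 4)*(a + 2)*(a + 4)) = a^2 - 16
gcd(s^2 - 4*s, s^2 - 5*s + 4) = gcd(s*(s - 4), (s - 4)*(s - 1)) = s - 4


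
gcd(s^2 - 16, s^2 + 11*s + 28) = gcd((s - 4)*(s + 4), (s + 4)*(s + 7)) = s + 4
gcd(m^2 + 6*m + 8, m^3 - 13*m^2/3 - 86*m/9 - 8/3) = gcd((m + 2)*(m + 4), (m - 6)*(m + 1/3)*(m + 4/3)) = 1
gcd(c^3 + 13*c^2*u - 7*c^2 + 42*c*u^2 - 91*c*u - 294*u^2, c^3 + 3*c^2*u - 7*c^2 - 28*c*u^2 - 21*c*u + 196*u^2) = c^2 + 7*c*u - 7*c - 49*u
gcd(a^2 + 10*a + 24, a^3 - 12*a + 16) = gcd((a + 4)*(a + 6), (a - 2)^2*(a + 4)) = a + 4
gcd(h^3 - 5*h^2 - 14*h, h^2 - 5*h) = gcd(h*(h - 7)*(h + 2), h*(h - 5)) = h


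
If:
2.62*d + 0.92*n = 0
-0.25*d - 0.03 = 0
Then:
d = -0.12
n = 0.34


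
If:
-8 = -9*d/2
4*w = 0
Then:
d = 16/9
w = 0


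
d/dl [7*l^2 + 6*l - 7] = 14*l + 6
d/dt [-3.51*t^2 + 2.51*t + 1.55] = 2.51 - 7.02*t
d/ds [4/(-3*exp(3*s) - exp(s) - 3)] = (36*exp(2*s) + 4)*exp(s)/(3*exp(3*s) + exp(s) + 3)^2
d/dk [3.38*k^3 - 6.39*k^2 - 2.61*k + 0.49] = 10.14*k^2 - 12.78*k - 2.61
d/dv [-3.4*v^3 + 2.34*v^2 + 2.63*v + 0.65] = -10.2*v^2 + 4.68*v + 2.63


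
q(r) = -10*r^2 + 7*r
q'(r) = 7 - 20*r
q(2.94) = -65.86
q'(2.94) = -51.80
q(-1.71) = -41.21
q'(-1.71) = 41.20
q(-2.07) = -57.34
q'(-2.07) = 48.40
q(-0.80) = -12.00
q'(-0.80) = 23.00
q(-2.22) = -64.82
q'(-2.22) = 51.40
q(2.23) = -34.12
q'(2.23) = -37.60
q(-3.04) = -113.70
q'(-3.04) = 67.80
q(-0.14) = -1.18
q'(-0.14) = 9.80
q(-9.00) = -873.00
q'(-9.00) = 187.00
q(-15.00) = -2355.00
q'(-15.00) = 307.00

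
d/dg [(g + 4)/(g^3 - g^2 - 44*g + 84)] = (g^3 - g^2 - 44*g + (g + 4)*(-3*g^2 + 2*g + 44) + 84)/(g^3 - g^2 - 44*g + 84)^2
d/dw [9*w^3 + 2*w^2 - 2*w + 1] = 27*w^2 + 4*w - 2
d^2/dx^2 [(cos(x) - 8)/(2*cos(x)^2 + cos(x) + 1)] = (-36*sin(x)^4*cos(x) + 130*sin(x)^4 - 13*sin(x)^2 - 64*cos(x) + 9*cos(3*x) + 2*cos(5*x) - 103)/(-2*sin(x)^2 + cos(x) + 3)^3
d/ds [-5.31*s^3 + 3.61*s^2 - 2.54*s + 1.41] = -15.93*s^2 + 7.22*s - 2.54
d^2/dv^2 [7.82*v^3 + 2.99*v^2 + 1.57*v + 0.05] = 46.92*v + 5.98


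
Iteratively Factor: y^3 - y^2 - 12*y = (y - 4)*(y^2 + 3*y) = (y - 4)*(y + 3)*(y)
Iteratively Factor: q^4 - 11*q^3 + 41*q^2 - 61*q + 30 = (q - 2)*(q^3 - 9*q^2 + 23*q - 15) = (q - 3)*(q - 2)*(q^2 - 6*q + 5) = (q - 3)*(q - 2)*(q - 1)*(q - 5)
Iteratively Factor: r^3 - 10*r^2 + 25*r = (r - 5)*(r^2 - 5*r) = r*(r - 5)*(r - 5)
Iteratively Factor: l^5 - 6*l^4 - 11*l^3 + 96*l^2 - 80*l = (l)*(l^4 - 6*l^3 - 11*l^2 + 96*l - 80) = l*(l + 4)*(l^3 - 10*l^2 + 29*l - 20) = l*(l - 4)*(l + 4)*(l^2 - 6*l + 5) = l*(l - 5)*(l - 4)*(l + 4)*(l - 1)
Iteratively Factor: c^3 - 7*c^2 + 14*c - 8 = (c - 4)*(c^2 - 3*c + 2) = (c - 4)*(c - 2)*(c - 1)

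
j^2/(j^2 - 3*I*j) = j/(j - 3*I)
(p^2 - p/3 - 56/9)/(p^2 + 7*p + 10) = (p^2 - p/3 - 56/9)/(p^2 + 7*p + 10)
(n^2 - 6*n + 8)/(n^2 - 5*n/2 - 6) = 2*(n - 2)/(2*n + 3)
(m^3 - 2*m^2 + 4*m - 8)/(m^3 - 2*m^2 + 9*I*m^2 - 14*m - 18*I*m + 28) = (m - 2*I)/(m + 7*I)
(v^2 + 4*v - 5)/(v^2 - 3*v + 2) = (v + 5)/(v - 2)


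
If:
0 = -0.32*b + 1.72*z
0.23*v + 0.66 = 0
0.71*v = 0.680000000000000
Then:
No Solution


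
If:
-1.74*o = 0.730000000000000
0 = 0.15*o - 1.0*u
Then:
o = -0.42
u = -0.06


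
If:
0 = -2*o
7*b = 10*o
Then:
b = 0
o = 0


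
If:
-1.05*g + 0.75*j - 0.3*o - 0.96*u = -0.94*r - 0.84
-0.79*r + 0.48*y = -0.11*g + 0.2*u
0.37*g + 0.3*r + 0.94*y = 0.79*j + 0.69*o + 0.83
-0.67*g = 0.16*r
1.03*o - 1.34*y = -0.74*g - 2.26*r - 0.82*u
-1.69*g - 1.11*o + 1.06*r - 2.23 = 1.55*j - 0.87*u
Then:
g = 0.08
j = -3.63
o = 0.59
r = -0.34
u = -2.57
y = -1.66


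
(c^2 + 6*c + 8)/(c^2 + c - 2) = (c + 4)/(c - 1)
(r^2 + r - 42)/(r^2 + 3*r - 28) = (r - 6)/(r - 4)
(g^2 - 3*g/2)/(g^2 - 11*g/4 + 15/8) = 4*g/(4*g - 5)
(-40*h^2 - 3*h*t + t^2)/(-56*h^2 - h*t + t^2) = (5*h + t)/(7*h + t)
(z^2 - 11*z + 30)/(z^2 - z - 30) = (z - 5)/(z + 5)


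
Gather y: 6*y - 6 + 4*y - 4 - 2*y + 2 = 8*y - 8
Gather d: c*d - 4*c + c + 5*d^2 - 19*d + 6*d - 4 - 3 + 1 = -3*c + 5*d^2 + d*(c - 13) - 6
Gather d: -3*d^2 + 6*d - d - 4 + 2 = -3*d^2 + 5*d - 2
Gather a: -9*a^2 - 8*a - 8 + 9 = -9*a^2 - 8*a + 1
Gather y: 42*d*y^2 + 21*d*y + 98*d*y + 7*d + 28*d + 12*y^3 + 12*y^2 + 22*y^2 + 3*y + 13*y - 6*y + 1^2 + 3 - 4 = 35*d + 12*y^3 + y^2*(42*d + 34) + y*(119*d + 10)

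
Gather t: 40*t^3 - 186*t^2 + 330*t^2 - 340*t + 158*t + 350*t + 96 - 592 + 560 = 40*t^3 + 144*t^2 + 168*t + 64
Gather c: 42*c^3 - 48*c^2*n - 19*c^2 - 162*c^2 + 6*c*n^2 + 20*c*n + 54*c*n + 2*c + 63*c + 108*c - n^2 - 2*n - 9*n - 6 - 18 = 42*c^3 + c^2*(-48*n - 181) + c*(6*n^2 + 74*n + 173) - n^2 - 11*n - 24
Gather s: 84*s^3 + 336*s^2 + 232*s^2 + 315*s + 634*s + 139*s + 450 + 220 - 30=84*s^3 + 568*s^2 + 1088*s + 640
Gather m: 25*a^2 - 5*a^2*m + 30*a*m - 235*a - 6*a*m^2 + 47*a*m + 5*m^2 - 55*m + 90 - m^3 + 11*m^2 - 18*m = 25*a^2 - 235*a - m^3 + m^2*(16 - 6*a) + m*(-5*a^2 + 77*a - 73) + 90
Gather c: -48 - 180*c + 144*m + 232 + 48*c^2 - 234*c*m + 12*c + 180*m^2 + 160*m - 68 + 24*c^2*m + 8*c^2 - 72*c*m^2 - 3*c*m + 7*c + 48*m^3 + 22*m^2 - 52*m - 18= c^2*(24*m + 56) + c*(-72*m^2 - 237*m - 161) + 48*m^3 + 202*m^2 + 252*m + 98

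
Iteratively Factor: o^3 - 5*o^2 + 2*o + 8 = (o + 1)*(o^2 - 6*o + 8) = (o - 2)*(o + 1)*(o - 4)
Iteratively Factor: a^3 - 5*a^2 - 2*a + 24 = (a - 3)*(a^2 - 2*a - 8) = (a - 4)*(a - 3)*(a + 2)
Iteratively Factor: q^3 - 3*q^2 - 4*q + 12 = (q - 2)*(q^2 - q - 6) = (q - 3)*(q - 2)*(q + 2)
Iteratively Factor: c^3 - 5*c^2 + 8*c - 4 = (c - 2)*(c^2 - 3*c + 2) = (c - 2)*(c - 1)*(c - 2)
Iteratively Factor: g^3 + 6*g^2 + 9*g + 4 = (g + 1)*(g^2 + 5*g + 4) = (g + 1)*(g + 4)*(g + 1)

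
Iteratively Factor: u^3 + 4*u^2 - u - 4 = (u + 1)*(u^2 + 3*u - 4) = (u + 1)*(u + 4)*(u - 1)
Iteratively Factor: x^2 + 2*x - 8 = (x + 4)*(x - 2)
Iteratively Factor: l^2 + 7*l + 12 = (l + 3)*(l + 4)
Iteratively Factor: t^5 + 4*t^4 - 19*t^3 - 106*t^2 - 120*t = (t - 5)*(t^4 + 9*t^3 + 26*t^2 + 24*t) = t*(t - 5)*(t^3 + 9*t^2 + 26*t + 24) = t*(t - 5)*(t + 3)*(t^2 + 6*t + 8) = t*(t - 5)*(t + 3)*(t + 4)*(t + 2)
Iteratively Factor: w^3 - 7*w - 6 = (w - 3)*(w^2 + 3*w + 2) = (w - 3)*(w + 2)*(w + 1)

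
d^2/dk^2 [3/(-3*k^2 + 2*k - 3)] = 6*(9*k^2 - 6*k - 4*(3*k - 1)^2 + 9)/(3*k^2 - 2*k + 3)^3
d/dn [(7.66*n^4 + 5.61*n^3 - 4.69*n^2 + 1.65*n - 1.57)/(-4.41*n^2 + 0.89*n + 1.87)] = (-67.5612*n^5 - 4.28790000000001*n^4 + 67.2826*n^3 + 34.5745*n^2 - 31.388*n + 4.4828)/(19.4481*n^4 - 7.8498*n^3 - 15.7013*n^2 + 3.3286*n + 3.4969)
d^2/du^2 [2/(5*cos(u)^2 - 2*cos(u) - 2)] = (200*sin(u)^4 - 188*sin(u)^2 + 67*cos(u) - 15*cos(3*u) - 68)/(5*sin(u)^2 + 2*cos(u) - 3)^3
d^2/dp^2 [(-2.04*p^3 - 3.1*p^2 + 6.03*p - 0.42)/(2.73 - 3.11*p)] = (39.462168*p^3 - 103.921272*p^2 + 91.223496*p - 48.060474)/(30.080231*p^3 - 79.214499*p^2 + 69.535557*p - 20.346417)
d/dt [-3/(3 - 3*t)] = -1/(t - 1)^2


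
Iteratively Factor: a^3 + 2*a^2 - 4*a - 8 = (a + 2)*(a^2 - 4) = (a + 2)^2*(a - 2)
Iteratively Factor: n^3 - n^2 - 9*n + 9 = (n - 3)*(n^2 + 2*n - 3) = (n - 3)*(n + 3)*(n - 1)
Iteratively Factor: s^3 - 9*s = (s)*(s^2 - 9) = s*(s + 3)*(s - 3)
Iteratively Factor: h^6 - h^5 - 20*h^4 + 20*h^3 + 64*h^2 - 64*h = (h)*(h^5 - h^4 - 20*h^3 + 20*h^2 + 64*h - 64) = h*(h - 1)*(h^4 - 20*h^2 + 64) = h*(h - 1)*(h + 4)*(h^3 - 4*h^2 - 4*h + 16) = h*(h - 4)*(h - 1)*(h + 4)*(h^2 - 4) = h*(h - 4)*(h - 1)*(h + 2)*(h + 4)*(h - 2)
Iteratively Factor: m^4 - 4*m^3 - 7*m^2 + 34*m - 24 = (m + 3)*(m^3 - 7*m^2 + 14*m - 8) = (m - 4)*(m + 3)*(m^2 - 3*m + 2) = (m - 4)*(m - 2)*(m + 3)*(m - 1)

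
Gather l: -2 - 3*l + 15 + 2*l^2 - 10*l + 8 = 2*l^2 - 13*l + 21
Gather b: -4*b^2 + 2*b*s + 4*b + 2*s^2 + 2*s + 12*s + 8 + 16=-4*b^2 + b*(2*s + 4) + 2*s^2 + 14*s + 24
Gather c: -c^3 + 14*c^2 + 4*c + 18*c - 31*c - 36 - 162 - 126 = -c^3 + 14*c^2 - 9*c - 324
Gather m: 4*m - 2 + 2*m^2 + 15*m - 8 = 2*m^2 + 19*m - 10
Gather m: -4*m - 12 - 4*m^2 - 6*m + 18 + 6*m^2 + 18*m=2*m^2 + 8*m + 6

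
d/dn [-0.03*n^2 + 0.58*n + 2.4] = 0.58 - 0.06*n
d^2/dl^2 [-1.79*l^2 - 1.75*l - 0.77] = -3.58000000000000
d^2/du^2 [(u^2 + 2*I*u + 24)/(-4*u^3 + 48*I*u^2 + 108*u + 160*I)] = (-u^6 - 6*I*u^5 - 297*u^4 + 2582*I*u^3 + 11352*u^2 - 29088*I*u - 29576)/(2*(u^9 - 36*I*u^8 - 513*u^7 + 3552*I*u^6 + 10971*u^5 - 2484*I*u^4 + 53277*u^3 - 29880*I*u^2 + 129600*u + 64000*I))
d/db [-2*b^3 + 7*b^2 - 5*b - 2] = -6*b^2 + 14*b - 5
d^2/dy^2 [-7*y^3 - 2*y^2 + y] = -42*y - 4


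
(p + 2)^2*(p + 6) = p^3 + 10*p^2 + 28*p + 24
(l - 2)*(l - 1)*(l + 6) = l^3 + 3*l^2 - 16*l + 12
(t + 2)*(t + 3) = t^2 + 5*t + 6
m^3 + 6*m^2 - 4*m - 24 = (m - 2)*(m + 2)*(m + 6)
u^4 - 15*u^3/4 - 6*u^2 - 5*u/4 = u*(u - 5)*(u + 1/4)*(u + 1)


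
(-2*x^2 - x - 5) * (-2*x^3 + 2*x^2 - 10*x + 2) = 4*x^5 - 2*x^4 + 28*x^3 - 4*x^2 + 48*x - 10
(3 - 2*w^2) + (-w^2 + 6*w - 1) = -3*w^2 + 6*w + 2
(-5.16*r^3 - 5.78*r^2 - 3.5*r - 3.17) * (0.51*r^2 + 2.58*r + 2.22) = -2.6316*r^5 - 16.2606*r^4 - 28.1526*r^3 - 23.4783*r^2 - 15.9486*r - 7.0374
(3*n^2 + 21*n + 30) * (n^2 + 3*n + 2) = 3*n^4 + 30*n^3 + 99*n^2 + 132*n + 60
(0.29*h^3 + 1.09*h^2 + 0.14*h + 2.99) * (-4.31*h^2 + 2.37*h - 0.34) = -1.2499*h^5 - 4.0106*h^4 + 1.8813*h^3 - 12.9257*h^2 + 7.0387*h - 1.0166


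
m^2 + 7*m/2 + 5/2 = (m + 1)*(m + 5/2)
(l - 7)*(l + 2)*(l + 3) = l^3 - 2*l^2 - 29*l - 42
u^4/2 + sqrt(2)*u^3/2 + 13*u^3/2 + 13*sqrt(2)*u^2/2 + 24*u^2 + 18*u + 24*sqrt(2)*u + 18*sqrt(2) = (u + 6)^2*(sqrt(2)*u/2 + 1)*(sqrt(2)*u/2 + sqrt(2)/2)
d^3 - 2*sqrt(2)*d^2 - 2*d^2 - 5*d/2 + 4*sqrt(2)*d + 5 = (d - 2)*(d - 5*sqrt(2)/2)*(d + sqrt(2)/2)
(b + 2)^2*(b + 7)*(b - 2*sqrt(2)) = b^4 - 2*sqrt(2)*b^3 + 11*b^3 - 22*sqrt(2)*b^2 + 32*b^2 - 64*sqrt(2)*b + 28*b - 56*sqrt(2)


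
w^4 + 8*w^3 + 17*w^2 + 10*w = w*(w + 1)*(w + 2)*(w + 5)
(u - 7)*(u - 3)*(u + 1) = u^3 - 9*u^2 + 11*u + 21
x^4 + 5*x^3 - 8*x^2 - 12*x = x*(x - 2)*(x + 1)*(x + 6)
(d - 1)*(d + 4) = d^2 + 3*d - 4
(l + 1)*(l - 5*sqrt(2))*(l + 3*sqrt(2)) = l^3 - 2*sqrt(2)*l^2 + l^2 - 30*l - 2*sqrt(2)*l - 30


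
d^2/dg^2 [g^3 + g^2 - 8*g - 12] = 6*g + 2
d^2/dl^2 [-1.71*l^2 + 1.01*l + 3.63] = -3.42000000000000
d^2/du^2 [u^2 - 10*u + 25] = 2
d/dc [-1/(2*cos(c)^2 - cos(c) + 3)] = (1 - 4*cos(c))*sin(c)/(-cos(c) + cos(2*c) + 4)^2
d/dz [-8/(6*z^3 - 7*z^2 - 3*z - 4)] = 8*(18*z^2 - 14*z - 3)/(-6*z^3 + 7*z^2 + 3*z + 4)^2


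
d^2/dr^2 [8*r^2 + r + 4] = 16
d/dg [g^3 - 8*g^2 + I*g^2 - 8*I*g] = 3*g^2 + 2*g*(-8 + I) - 8*I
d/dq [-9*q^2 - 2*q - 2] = -18*q - 2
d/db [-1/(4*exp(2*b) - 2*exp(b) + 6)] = (4*exp(b) - 1)*exp(b)/(2*(2*exp(2*b) - exp(b) + 3)^2)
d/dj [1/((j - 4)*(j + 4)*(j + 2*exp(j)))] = ((j - 4)*(j + 4)*(-2*exp(j) - 1) - (j - 4)*(j + 2*exp(j)) - (j + 4)*(j + 2*exp(j)))/((j - 4)^2*(j + 4)^2*(j + 2*exp(j))^2)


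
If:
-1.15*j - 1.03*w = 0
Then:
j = -0.895652173913044*w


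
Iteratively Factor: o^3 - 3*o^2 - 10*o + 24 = (o - 2)*(o^2 - o - 12) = (o - 4)*(o - 2)*(o + 3)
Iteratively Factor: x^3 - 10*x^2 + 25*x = (x)*(x^2 - 10*x + 25) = x*(x - 5)*(x - 5)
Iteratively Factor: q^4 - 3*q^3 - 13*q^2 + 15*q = (q + 3)*(q^3 - 6*q^2 + 5*q) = (q - 5)*(q + 3)*(q^2 - q) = q*(q - 5)*(q + 3)*(q - 1)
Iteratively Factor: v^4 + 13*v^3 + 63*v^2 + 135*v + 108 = (v + 4)*(v^3 + 9*v^2 + 27*v + 27) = (v + 3)*(v + 4)*(v^2 + 6*v + 9) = (v + 3)^2*(v + 4)*(v + 3)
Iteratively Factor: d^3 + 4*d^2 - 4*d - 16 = (d + 4)*(d^2 - 4) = (d + 2)*(d + 4)*(d - 2)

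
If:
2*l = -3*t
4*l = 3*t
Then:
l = 0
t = 0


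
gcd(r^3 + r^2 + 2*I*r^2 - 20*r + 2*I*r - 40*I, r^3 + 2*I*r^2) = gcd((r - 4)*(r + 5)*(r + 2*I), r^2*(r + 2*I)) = r + 2*I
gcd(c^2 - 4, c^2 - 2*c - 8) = c + 2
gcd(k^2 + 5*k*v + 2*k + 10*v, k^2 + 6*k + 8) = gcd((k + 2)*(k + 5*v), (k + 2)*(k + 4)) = k + 2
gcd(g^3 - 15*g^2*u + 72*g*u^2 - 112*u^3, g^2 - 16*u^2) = -g + 4*u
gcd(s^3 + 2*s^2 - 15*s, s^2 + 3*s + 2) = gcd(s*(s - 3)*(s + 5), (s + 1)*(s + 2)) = 1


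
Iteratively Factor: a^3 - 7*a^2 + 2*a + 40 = (a - 5)*(a^2 - 2*a - 8) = (a - 5)*(a - 4)*(a + 2)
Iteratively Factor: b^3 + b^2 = (b + 1)*(b^2) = b*(b + 1)*(b)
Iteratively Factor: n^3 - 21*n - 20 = (n + 4)*(n^2 - 4*n - 5) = (n - 5)*(n + 4)*(n + 1)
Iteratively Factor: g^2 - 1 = (g - 1)*(g + 1)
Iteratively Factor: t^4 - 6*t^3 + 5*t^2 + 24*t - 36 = (t - 2)*(t^3 - 4*t^2 - 3*t + 18) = (t - 3)*(t - 2)*(t^2 - t - 6) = (t - 3)*(t - 2)*(t + 2)*(t - 3)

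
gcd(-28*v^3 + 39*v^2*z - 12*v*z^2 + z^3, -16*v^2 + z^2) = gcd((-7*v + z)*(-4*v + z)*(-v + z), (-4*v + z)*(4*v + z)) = -4*v + z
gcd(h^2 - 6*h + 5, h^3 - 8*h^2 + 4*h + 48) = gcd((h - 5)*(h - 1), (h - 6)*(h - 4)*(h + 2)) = 1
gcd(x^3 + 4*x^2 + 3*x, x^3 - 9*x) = x^2 + 3*x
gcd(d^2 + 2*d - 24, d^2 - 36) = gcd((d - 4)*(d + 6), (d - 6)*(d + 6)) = d + 6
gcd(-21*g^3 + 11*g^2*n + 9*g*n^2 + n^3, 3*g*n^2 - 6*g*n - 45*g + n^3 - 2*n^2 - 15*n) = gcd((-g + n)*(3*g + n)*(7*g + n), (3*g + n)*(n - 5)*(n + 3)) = 3*g + n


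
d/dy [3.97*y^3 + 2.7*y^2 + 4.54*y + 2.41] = 11.91*y^2 + 5.4*y + 4.54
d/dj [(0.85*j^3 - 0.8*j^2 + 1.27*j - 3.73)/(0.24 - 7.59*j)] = (-12.903*j^3 + 6.684*j^2 - 0.384*j - 28.0059)/(57.6081*j^2 - 3.6432*j + 0.0576)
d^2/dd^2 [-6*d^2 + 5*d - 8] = -12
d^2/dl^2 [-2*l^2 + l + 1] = -4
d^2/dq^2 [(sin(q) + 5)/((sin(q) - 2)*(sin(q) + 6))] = (-sin(q)^5 - 16*sin(q)^4 - 130*sin(q)^3 - 338*sin(q)^2 - 192*sin(q) + 376)/((sin(q) - 2)^3*(sin(q) + 6)^3)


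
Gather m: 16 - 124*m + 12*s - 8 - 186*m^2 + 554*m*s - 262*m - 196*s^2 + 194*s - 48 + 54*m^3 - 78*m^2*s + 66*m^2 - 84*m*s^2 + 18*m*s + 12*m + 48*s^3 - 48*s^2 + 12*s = 54*m^3 + m^2*(-78*s - 120) + m*(-84*s^2 + 572*s - 374) + 48*s^3 - 244*s^2 + 218*s - 40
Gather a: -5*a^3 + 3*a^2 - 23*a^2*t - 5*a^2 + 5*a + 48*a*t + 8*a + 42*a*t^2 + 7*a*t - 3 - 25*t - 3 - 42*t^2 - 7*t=-5*a^3 + a^2*(-23*t - 2) + a*(42*t^2 + 55*t + 13) - 42*t^2 - 32*t - 6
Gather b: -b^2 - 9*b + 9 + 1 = -b^2 - 9*b + 10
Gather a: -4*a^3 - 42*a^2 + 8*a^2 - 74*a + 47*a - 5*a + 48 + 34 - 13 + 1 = -4*a^3 - 34*a^2 - 32*a + 70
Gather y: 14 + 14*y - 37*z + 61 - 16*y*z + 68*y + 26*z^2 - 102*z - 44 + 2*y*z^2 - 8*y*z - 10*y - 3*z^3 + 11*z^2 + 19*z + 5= y*(2*z^2 - 24*z + 72) - 3*z^3 + 37*z^2 - 120*z + 36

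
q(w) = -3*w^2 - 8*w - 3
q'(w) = -6*w - 8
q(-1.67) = 1.99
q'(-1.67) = 2.02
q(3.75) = -75.19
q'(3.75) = -30.50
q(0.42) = -6.89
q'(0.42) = -10.52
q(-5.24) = -43.45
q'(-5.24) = 23.44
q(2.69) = -46.23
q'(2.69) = -24.14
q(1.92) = -29.42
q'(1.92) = -19.52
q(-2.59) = -2.40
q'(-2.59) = 7.54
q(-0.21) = -1.45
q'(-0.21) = -6.74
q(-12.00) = -339.00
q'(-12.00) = 64.00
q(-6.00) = -63.00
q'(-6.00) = 28.00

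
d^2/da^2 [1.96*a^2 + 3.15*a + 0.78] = 3.92000000000000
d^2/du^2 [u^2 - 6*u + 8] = 2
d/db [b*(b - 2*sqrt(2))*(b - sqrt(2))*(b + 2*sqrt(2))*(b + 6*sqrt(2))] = 5*b^4 + 20*sqrt(2)*b^3 - 60*b^2 - 80*sqrt(2)*b + 96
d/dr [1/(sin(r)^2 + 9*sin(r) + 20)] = -(2*sin(r) + 9)*cos(r)/(sin(r)^2 + 9*sin(r) + 20)^2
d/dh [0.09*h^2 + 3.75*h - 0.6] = 0.18*h + 3.75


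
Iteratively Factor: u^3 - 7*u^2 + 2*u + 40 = (u - 5)*(u^2 - 2*u - 8) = (u - 5)*(u - 4)*(u + 2)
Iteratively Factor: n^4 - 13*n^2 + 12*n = (n)*(n^3 - 13*n + 12) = n*(n - 3)*(n^2 + 3*n - 4) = n*(n - 3)*(n - 1)*(n + 4)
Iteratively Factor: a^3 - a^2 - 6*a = (a - 3)*(a^2 + 2*a) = a*(a - 3)*(a + 2)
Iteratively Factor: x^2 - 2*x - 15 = (x - 5)*(x + 3)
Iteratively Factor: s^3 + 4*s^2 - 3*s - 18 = (s + 3)*(s^2 + s - 6) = (s + 3)^2*(s - 2)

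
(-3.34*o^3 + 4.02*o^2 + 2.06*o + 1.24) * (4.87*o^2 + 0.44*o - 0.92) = -16.2658*o^5 + 18.1078*o^4 + 14.8738*o^3 + 3.2468*o^2 - 1.3496*o - 1.1408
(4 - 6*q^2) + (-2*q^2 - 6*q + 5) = -8*q^2 - 6*q + 9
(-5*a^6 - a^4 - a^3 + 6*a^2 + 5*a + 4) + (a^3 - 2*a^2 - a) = -5*a^6 - a^4 + 4*a^2 + 4*a + 4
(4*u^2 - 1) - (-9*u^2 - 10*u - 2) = 13*u^2 + 10*u + 1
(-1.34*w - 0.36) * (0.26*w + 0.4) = -0.3484*w^2 - 0.6296*w - 0.144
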